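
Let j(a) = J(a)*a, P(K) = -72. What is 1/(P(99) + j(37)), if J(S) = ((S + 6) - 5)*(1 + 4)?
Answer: 1/6958 ≈ 0.00014372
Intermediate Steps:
J(S) = 5 + 5*S (J(S) = ((6 + S) - 5)*5 = (1 + S)*5 = 5 + 5*S)
j(a) = a*(5 + 5*a) (j(a) = (5 + 5*a)*a = a*(5 + 5*a))
1/(P(99) + j(37)) = 1/(-72 + 5*37*(1 + 37)) = 1/(-72 + 5*37*38) = 1/(-72 + 7030) = 1/6958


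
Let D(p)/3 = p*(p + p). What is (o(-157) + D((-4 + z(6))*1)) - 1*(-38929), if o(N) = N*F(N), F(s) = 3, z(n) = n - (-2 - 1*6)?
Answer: 39058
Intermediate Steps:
z(n) = 8 + n (z(n) = n - (-2 - 6) = n - 1*(-8) = n + 8 = 8 + n)
o(N) = 3*N (o(N) = N*3 = 3*N)
D(p) = 6*p**2 (D(p) = 3*(p*(p + p)) = 3*(p*(2*p)) = 3*(2*p**2) = 6*p**2)
(o(-157) + D((-4 + z(6))*1)) - 1*(-38929) = (3*(-157) + 6*((-4 + (8 + 6))*1)**2) - 1*(-38929) = (-471 + 6*((-4 + 14)*1)**2) + 38929 = (-471 + 6*(10*1)**2) + 38929 = (-471 + 6*10**2) + 38929 = (-471 + 6*100) + 38929 = (-471 + 600) + 38929 = 129 + 38929 = 39058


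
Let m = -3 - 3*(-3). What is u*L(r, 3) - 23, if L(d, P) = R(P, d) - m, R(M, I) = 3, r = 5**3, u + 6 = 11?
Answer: -38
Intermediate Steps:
u = 5 (u = -6 + 11 = 5)
r = 125
m = 6 (m = -3 + 9 = 6)
L(d, P) = -3 (L(d, P) = 3 - 1*6 = 3 - 6 = -3)
u*L(r, 3) - 23 = 5*(-3) - 23 = -15 - 23 = -38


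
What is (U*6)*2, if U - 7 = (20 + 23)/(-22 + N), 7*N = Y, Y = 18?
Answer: 1953/34 ≈ 57.441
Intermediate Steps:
N = 18/7 (N = (⅐)*18 = 18/7 ≈ 2.5714)
U = 651/136 (U = 7 + (20 + 23)/(-22 + 18/7) = 7 + 43/(-136/7) = 7 + 43*(-7/136) = 7 - 301/136 = 651/136 ≈ 4.7868)
(U*6)*2 = ((651/136)*6)*2 = (1953/68)*2 = 1953/34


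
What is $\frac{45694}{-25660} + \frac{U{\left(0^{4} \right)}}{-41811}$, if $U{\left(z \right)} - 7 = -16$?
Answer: $- \frac{318380149}{178811710} \approx -1.7805$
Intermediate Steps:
$U{\left(z \right)} = -9$ ($U{\left(z \right)} = 7 - 16 = -9$)
$\frac{45694}{-25660} + \frac{U{\left(0^{4} \right)}}{-41811} = \frac{45694}{-25660} - \frac{9}{-41811} = 45694 \left(- \frac{1}{25660}\right) - - \frac{3}{13937} = - \frac{22847}{12830} + \frac{3}{13937} = - \frac{318380149}{178811710}$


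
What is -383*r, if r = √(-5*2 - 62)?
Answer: -2298*I*√2 ≈ -3249.9*I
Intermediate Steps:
r = 6*I*√2 (r = √(-10 - 62) = √(-72) = 6*I*√2 ≈ 8.4853*I)
-383*r = -2298*I*√2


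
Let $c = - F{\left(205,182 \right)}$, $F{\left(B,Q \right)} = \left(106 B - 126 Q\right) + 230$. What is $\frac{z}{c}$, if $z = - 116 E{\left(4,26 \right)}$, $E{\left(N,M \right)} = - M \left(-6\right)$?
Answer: $- \frac{1508}{81} \approx -18.617$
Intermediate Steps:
$F{\left(B,Q \right)} = 230 - 126 Q + 106 B$ ($F{\left(B,Q \right)} = \left(- 126 Q + 106 B\right) + 230 = 230 - 126 Q + 106 B$)
$E{\left(N,M \right)} = 6 M$ ($E{\left(N,M \right)} = - \left(-6\right) M = 6 M$)
$c = 972$ ($c = - (230 - 22932 + 106 \cdot 205) = - (230 - 22932 + 21730) = \left(-1\right) \left(-972\right) = 972$)
$z = -18096$ ($z = - 116 \cdot 6 \cdot 26 = \left(-116\right) 156 = -18096$)
$\frac{z}{c} = - \frac{18096}{972} = \left(-18096\right) \frac{1}{972} = - \frac{1508}{81}$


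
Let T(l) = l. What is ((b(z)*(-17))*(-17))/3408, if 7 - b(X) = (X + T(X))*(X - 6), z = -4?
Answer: -21097/3408 ≈ -6.1904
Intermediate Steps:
b(X) = 7 - 2*X*(-6 + X) (b(X) = 7 - (X + X)*(X - 6) = 7 - 2*X*(-6 + X))
((b(z)*(-17))*(-17))/3408 = (((7 - 2*(-4)**2 + 12*(-4))*(-17))*(-17))/3408 = (((7 - 2*16 - 48)*(-17))*(-17))*(1/3408) = (((7 - 32 - 48)*(-17))*(-17))*(1/3408) = (-73*(-17)*(-17))*(1/3408) = (1241*(-17))*(1/3408) = -21097*1/3408 = -21097/3408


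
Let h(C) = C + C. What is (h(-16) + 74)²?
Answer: 1764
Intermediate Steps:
h(C) = 2*C
(h(-16) + 74)² = (2*(-16) + 74)² = (-32 + 74)² = 42² = 1764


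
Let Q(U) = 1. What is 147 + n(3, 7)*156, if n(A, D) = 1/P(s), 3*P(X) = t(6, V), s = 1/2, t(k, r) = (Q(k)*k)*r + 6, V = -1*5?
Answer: 255/2 ≈ 127.50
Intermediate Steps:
V = -5
t(k, r) = 6 + k*r (t(k, r) = (1*k)*r + 6 = k*r + 6 = 6 + k*r)
s = ½ ≈ 0.50000
P(X) = -8 (P(X) = (6 + 6*(-5))/3 = (6 - 30)/3 = (⅓)*(-24) = -8)
n(A, D) = -⅛ (n(A, D) = 1/(-8) = -⅛)
147 + n(3, 7)*156 = 147 - ⅛*156 = 147 - 39/2 = 255/2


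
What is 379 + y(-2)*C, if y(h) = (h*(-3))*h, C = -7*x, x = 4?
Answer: 715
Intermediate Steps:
C = -28 (C = -7*4 = -28)
y(h) = -3*h**2 (y(h) = (-3*h)*h = -3*h**2)
379 + y(-2)*C = 379 - 3*(-2)**2*(-28) = 379 - 3*4*(-28) = 379 - 12*(-28) = 379 + 336 = 715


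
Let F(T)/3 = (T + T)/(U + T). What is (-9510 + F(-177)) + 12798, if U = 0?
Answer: 3294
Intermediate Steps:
F(T) = 6 (F(T) = 3*((T + T)/(0 + T)) = 3*((2*T)/T) = 3*2 = 6)
(-9510 + F(-177)) + 12798 = (-9510 + 6) + 12798 = -9504 + 12798 = 3294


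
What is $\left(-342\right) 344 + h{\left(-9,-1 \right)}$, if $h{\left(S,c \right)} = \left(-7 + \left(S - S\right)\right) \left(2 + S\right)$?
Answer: $-117599$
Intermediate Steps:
$h{\left(S,c \right)} = -14 - 7 S$ ($h{\left(S,c \right)} = \left(-7 + 0\right) \left(2 + S\right) = - 7 \left(2 + S\right) = -14 - 7 S$)
$\left(-342\right) 344 + h{\left(-9,-1 \right)} = \left(-342\right) 344 - -49 = -117648 + \left(-14 + 63\right) = -117648 + 49 = -117599$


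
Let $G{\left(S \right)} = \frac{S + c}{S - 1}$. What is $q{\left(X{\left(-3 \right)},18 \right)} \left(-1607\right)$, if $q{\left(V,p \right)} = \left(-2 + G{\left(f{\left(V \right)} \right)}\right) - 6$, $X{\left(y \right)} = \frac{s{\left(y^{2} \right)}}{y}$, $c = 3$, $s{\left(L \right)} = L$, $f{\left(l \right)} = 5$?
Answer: $9642$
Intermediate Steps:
$X{\left(y \right)} = y$ ($X{\left(y \right)} = \frac{y^{2}}{y} = y$)
$G{\left(S \right)} = \frac{3 + S}{-1 + S}$ ($G{\left(S \right)} = \frac{S + 3}{S - 1} = \frac{3 + S}{-1 + S}$)
$q{\left(V,p \right)} = -6$ ($q{\left(V,p \right)} = \left(-2 + \frac{3 + 5}{-1 + 5}\right) - 6 = \left(-2 + \frac{1}{4} \cdot 8\right) - 6 = \left(-2 + 2\right) - 6 = 0 - 6 = -6$)
$q{\left(X{\left(-3 \right)},18 \right)} \left(-1607\right) = \left(-6\right) \left(-1607\right) = 9642$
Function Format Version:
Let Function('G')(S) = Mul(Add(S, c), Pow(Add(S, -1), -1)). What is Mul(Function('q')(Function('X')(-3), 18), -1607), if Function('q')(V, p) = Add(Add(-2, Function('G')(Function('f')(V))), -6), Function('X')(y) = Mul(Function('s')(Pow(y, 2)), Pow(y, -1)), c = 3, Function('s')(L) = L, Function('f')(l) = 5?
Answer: 9642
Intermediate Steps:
Function('X')(y) = y (Function('X')(y) = Mul(Pow(y, 2), Pow(y, -1)) = y)
Function('G')(S) = Mul(Pow(Add(-1, S), -1), Add(3, S)) (Function('G')(S) = Mul(Add(S, 3), Pow(Add(S, -1), -1)) = Mul(Add(3, S), Pow(Add(-1, S), -1)) = Mul(Pow(Add(-1, S), -1), Add(3, S)))
Function('q')(V, p) = -6 (Function('q')(V, p) = Add(Add(-2, Mul(Pow(Add(-1, 5), -1), Add(3, 5))), -6) = Add(Add(-2, Mul(Pow(4, -1), 8)), -6) = Add(Add(-2, Mul(Rational(1, 4), 8)), -6) = Add(Add(-2, 2), -6) = Add(0, -6) = -6)
Mul(Function('q')(Function('X')(-3), 18), -1607) = Mul(-6, -1607) = 9642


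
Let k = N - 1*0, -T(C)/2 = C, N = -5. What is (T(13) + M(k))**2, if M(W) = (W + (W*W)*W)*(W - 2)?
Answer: 781456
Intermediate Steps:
T(C) = -2*C
k = -5 (k = -5 - 1*0 = -5 + 0 = -5)
M(W) = (-2 + W)*(W + W**3) (M(W) = (W + W**2*W)*(-2 + W) = (W + W**3)*(-2 + W) = (-2 + W)*(W + W**3))
(T(13) + M(k))**2 = (-2*13 - 5*(-2 - 5 + (-5)**3 - 2*(-5)**2))**2 = (-26 - 5*(-2 - 5 - 125 - 2*25))**2 = (-26 - 5*(-2 - 5 - 125 - 50))**2 = (-26 - 5*(-182))**2 = (-26 + 910)**2 = 884**2 = 781456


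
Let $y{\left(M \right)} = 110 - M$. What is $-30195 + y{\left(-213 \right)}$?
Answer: $-29872$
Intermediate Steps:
$-30195 + y{\left(-213 \right)} = -30195 + \left(110 - -213\right) = -30195 + \left(110 + 213\right) = -30195 + 323 = -29872$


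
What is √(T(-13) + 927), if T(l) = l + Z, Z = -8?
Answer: √906 ≈ 30.100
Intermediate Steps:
T(l) = -8 + l (T(l) = l - 8 = -8 + l)
√(T(-13) + 927) = √((-8 - 13) + 927) = √(-21 + 927) = √906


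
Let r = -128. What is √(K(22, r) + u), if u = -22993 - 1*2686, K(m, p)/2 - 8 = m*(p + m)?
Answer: I*√30327 ≈ 174.15*I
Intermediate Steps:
K(m, p) = 16 + 2*m*(m + p) (K(m, p) = 16 + 2*(m*(p + m)) = 16 + 2*(m*(m + p)) = 16 + 2*m*(m + p))
u = -25679 (u = -22993 - 2686 = -25679)
√(K(22, r) + u) = √((16 + 2*22² + 2*22*(-128)) - 25679) = √((16 + 2*484 - 5632) - 25679) = √((16 + 968 - 5632) - 25679) = √(-4648 - 25679) = √(-30327) = I*√30327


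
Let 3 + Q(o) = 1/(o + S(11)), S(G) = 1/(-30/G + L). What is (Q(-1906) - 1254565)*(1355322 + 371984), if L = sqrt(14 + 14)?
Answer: -19583900863874298219884/9037237887 - 418008052*sqrt(7)/9037237887 ≈ -2.1670e+12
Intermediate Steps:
L = 2*sqrt(7) (L = sqrt(28) = 2*sqrt(7) ≈ 5.2915)
S(G) = 1/(-30/G + 2*sqrt(7))
Q(o) = -3 + 1/(o + 11/(2*(-15 + 11*sqrt(7)))) (Q(o) = -3 + 1/(o + (1/2)*11/(-15 + 11*sqrt(7))) = -3 + 1/(o + 11/(2*(-15 + 11*sqrt(7)))))
(Q(-1906) - 1254565)*(1355322 + 371984) = ((33 - 2*(-1 + 3*(-1906))*(15 - 11*sqrt(7)))/(-11 + 2*(-1906)*(15 - 11*sqrt(7))) - 1254565)*(1355322 + 371984) = ((33 - 2*(-1 - 5718)*(15 - 11*sqrt(7)))/(-11 + (-57180 + 41932*sqrt(7))) - 1254565)*1727306 = ((33 - 2*(-5719)*(15 - 11*sqrt(7)))/(-57191 + 41932*sqrt(7)) - 1254565)*1727306 = ((33 + (171570 - 125818*sqrt(7)))/(-57191 + 41932*sqrt(7)) - 1254565)*1727306 = ((171603 - 125818*sqrt(7))/(-57191 + 41932*sqrt(7)) - 1254565)*1727306 = (-1254565 + (171603 - 125818*sqrt(7))/(-57191 + 41932*sqrt(7)))*1727306 = -2167017651890 + 1727306*(171603 - 125818*sqrt(7))/(-57191 + 41932*sqrt(7))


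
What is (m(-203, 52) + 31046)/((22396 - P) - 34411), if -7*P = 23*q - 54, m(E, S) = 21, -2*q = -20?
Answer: -217469/83929 ≈ -2.5911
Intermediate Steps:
q = 10 (q = -½*(-20) = 10)
P = -176/7 (P = -(23*10 - 54)/7 = -(230 - 54)/7 = -⅐*176 = -176/7 ≈ -25.143)
(m(-203, 52) + 31046)/((22396 - P) - 34411) = (21 + 31046)/((22396 - 1*(-176/7)) - 34411) = 31067/((22396 + 176/7) - 34411) = 31067/(156948/7 - 34411) = 31067/(-83929/7) = 31067*(-7/83929) = -217469/83929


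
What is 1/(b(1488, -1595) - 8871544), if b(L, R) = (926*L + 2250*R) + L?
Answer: -1/11080918 ≈ -9.0245e-8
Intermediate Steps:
b(L, R) = 927*L + 2250*R
1/(b(1488, -1595) - 8871544) = 1/((927*1488 + 2250*(-1595)) - 8871544) = 1/((1379376 - 3588750) - 8871544) = 1/(-2209374 - 8871544) = 1/(-11080918) = -1/11080918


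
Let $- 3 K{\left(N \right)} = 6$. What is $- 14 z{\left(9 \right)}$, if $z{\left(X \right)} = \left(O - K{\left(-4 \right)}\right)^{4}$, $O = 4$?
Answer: $-18144$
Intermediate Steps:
$K{\left(N \right)} = -2$ ($K{\left(N \right)} = \left(- \frac{1}{3}\right) 6 = -2$)
$z{\left(X \right)} = 1296$ ($z{\left(X \right)} = \left(4 - -2\right)^{4} = \left(4 + 2\right)^{4} = 6^{4} = 1296$)
$- 14 z{\left(9 \right)} = \left(-14\right) 1296 = -18144$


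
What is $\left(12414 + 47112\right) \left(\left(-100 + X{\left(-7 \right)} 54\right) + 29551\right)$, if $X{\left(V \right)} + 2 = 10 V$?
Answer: $1521663138$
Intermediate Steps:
$X{\left(V \right)} = -2 + 10 V$
$\left(12414 + 47112\right) \left(\left(-100 + X{\left(-7 \right)} 54\right) + 29551\right) = \left(12414 + 47112\right) \left(\left(-100 + \left(-2 + 10 \left(-7\right)\right) 54\right) + 29551\right) = 59526 \left(\left(-100 + \left(-2 - 70\right) 54\right) + 29551\right) = 59526 \left(\left(-100 - 3888\right) + 29551\right) = 59526 \left(-3988 + 29551\right) = 59526 \cdot 25563 = 1521663138$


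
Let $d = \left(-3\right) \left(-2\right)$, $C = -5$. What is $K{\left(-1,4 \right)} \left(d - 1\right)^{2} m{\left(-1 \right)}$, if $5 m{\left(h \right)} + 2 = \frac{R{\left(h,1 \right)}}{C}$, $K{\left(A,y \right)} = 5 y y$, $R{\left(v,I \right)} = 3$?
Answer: $-1040$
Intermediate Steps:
$K{\left(A,y \right)} = 5 y^{2}$
$m{\left(h \right)} = - \frac{13}{25}$ ($m{\left(h \right)} = - \frac{2}{5} + \frac{3 \frac{1}{-5}}{5} = - \frac{2}{5} + \frac{3 \left(- \frac{1}{5}\right)}{5} = - \frac{2}{5} + \frac{1}{5} \left(- \frac{3}{5}\right) = - \frac{2}{5} - \frac{3}{25} = - \frac{13}{25}$)
$d = 6$
$K{\left(-1,4 \right)} \left(d - 1\right)^{2} m{\left(-1 \right)} = 5 \cdot 4^{2} \left(6 - 1\right)^{2} \left(- \frac{13}{25}\right) = 5 \cdot 16 \cdot 5^{2} \left(- \frac{13}{25}\right) = 80 \cdot 25 \left(- \frac{13}{25}\right) = 2000 \left(- \frac{13}{25}\right) = -1040$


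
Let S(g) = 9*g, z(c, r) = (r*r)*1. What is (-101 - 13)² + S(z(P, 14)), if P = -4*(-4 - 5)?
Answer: 14760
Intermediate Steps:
P = 36 (P = -4*(-9) = 36)
z(c, r) = r² (z(c, r) = r²*1 = r²)
(-101 - 13)² + S(z(P, 14)) = (-101 - 13)² + 9*14² = (-114)² + 9*196 = 12996 + 1764 = 14760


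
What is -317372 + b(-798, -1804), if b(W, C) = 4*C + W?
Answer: -325386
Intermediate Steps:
b(W, C) = W + 4*C
-317372 + b(-798, -1804) = -317372 + (-798 + 4*(-1804)) = -317372 + (-798 - 7216) = -317372 - 8014 = -325386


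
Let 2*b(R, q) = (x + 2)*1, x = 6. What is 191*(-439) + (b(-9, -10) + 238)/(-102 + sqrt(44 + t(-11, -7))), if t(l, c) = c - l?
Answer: -72363744/863 - 242*sqrt(3)/2589 ≈ -83852.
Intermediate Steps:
b(R, q) = 4 (b(R, q) = ((6 + 2)*1)/2 = (8*1)/2 = (1/2)*8 = 4)
191*(-439) + (b(-9, -10) + 238)/(-102 + sqrt(44 + t(-11, -7))) = 191*(-439) + (4 + 238)/(-102 + sqrt(44 + (-7 - 1*(-11)))) = -83849 + 242/(-102 + sqrt(44 + (-7 + 11))) = -83849 + 242/(-102 + sqrt(44 + 4)) = -83849 + 242/(-102 + sqrt(48)) = -83849 + 242/(-102 + 4*sqrt(3))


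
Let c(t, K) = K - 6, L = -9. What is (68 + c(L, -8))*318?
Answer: 17172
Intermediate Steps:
c(t, K) = -6 + K
(68 + c(L, -8))*318 = (68 + (-6 - 8))*318 = (68 - 14)*318 = 54*318 = 17172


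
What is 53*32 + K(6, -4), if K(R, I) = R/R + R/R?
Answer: 1698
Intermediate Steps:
K(R, I) = 2 (K(R, I) = 1 + 1 = 2)
53*32 + K(6, -4) = 53*32 + 2 = 1696 + 2 = 1698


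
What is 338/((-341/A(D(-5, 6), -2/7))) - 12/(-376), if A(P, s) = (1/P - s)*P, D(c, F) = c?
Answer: 102477/224378 ≈ 0.45672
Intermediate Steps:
A(P, s) = P*(1/P - s)
338/((-341/A(D(-5, 6), -2/7))) - 12/(-376) = 338/((-341/(1 - 1*(-5)*(-2/7)))) - 12/(-376) = 338/((-341/(1 - 1*(-5)*(-2*⅐)))) - 12*(-1/376) = 338/((-341/(1 - 1*(-5)*(-2/7)))) + 3/94 = 338/((-341/(1 - 10/7))) + 3/94 = 338/((-341/(-3/7))) + 3/94 = 338/((-341*(-7/3))) + 3/94 = 338/(2387/3) + 3/94 = 338*(3/2387) + 3/94 = 1014/2387 + 3/94 = 102477/224378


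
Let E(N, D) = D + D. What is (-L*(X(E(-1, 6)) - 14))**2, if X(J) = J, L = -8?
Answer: 256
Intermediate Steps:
E(N, D) = 2*D
(-L*(X(E(-1, 6)) - 14))**2 = (-(-8)*(2*6 - 14))**2 = (-(-8)*(12 - 14))**2 = (-(-8)*(-2))**2 = (-1*16)**2 = (-16)**2 = 256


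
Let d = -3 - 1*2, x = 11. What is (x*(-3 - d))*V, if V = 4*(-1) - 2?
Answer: -132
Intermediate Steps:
d = -5 (d = -3 - 2 = -5)
V = -6 (V = -4 - 2 = -6)
(x*(-3 - d))*V = (11*(-3 - 1*(-5)))*(-6) = (11*(-3 + 5))*(-6) = (11*2)*(-6) = 22*(-6) = -132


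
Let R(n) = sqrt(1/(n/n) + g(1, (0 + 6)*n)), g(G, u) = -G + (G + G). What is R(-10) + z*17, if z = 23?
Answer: 391 + sqrt(2) ≈ 392.41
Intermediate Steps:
g(G, u) = G (g(G, u) = -G + 2*G = G)
R(n) = sqrt(2) (R(n) = sqrt(1/(n/n) + 1) = sqrt(1/1 + 1) = sqrt(1 + 1) = sqrt(2))
R(-10) + z*17 = sqrt(2) + 23*17 = sqrt(2) + 391 = 391 + sqrt(2)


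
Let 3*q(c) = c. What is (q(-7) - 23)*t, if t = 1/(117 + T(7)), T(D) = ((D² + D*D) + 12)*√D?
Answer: 2964/71011 - 8360*√7/213033 ≈ -0.062087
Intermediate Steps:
q(c) = c/3
T(D) = √D*(12 + 2*D²) (T(D) = ((D² + D²) + 12)*√D = (2*D² + 12)*√D = (12 + 2*D²)*√D = √D*(12 + 2*D²))
t = 1/(117 + 110*√7) (t = 1/(117 + 2*√7*(6 + 7²)) = 1/(117 + 2*√7*(6 + 49)) = 1/(117 + 2*√7*55) = 1/(117 + 110*√7) ≈ 0.0024508)
(q(-7) - 23)*t = ((⅓)*(-7) - 23)*(-117/71011 + 110*√7/71011) = (-7/3 - 23)*(-117/71011 + 110*√7/71011) = -76*(-117/71011 + 110*√7/71011)/3 = 2964/71011 - 8360*√7/213033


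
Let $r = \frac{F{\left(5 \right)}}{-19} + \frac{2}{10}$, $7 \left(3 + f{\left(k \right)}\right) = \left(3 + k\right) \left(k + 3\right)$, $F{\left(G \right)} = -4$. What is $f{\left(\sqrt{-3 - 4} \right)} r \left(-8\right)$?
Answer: $\frac{312}{35} - \frac{1872 i \sqrt{7}}{665} \approx 8.9143 - 7.4479 i$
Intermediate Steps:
$f{\left(k \right)} = -3 + \frac{\left(3 + k\right)^{2}}{7}$ ($f{\left(k \right)} = -3 + \frac{\left(3 + k\right) \left(k + 3\right)}{7} = -3 + \frac{\left(3 + k\right) \left(3 + k\right)}{7} = -3 + \frac{\left(3 + k\right)^{2}}{7}$)
$r = \frac{39}{95}$ ($r = - \frac{4}{-19} + \frac{2}{10} = \left(-4\right) \left(- \frac{1}{19}\right) + 2 \cdot \frac{1}{10} = \frac{4}{19} + \frac{1}{5} = \frac{39}{95} \approx 0.41053$)
$f{\left(\sqrt{-3 - 4} \right)} r \left(-8\right) = \left(-3 + \frac{\left(3 + \sqrt{-3 - 4}\right)^{2}}{7}\right) \frac{39}{95} \left(-8\right) = \left(-3 + \frac{\left(3 + \sqrt{-7}\right)^{2}}{7}\right) \frac{39}{95} \left(-8\right) = \left(-3 + \frac{\left(3 + i \sqrt{7}\right)^{2}}{7}\right) \frac{39}{95} \left(-8\right) = \left(- \frac{117}{95} + \frac{39 \left(3 + i \sqrt{7}\right)^{2}}{665}\right) \left(-8\right) = \frac{936}{95} - \frac{312 \left(3 + i \sqrt{7}\right)^{2}}{665}$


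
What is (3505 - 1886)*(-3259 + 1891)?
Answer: -2214792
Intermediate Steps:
(3505 - 1886)*(-3259 + 1891) = 1619*(-1368) = -2214792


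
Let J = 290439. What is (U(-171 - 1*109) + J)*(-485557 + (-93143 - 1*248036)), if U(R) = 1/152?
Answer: -4562211268318/19 ≈ -2.4012e+11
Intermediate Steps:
U(R) = 1/152
(U(-171 - 1*109) + J)*(-485557 + (-93143 - 1*248036)) = (1/152 + 290439)*(-485557 + (-93143 - 1*248036)) = 44146729*(-485557 + (-93143 - 248036))/152 = 44146729*(-485557 - 341179)/152 = (44146729/152)*(-826736) = -4562211268318/19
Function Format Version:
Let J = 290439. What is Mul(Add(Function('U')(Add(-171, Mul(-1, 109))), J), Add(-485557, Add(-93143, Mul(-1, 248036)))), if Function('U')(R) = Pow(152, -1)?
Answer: Rational(-4562211268318, 19) ≈ -2.4012e+11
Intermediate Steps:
Function('U')(R) = Rational(1, 152)
Mul(Add(Function('U')(Add(-171, Mul(-1, 109))), J), Add(-485557, Add(-93143, Mul(-1, 248036)))) = Mul(Add(Rational(1, 152), 290439), Add(-485557, Add(-93143, Mul(-1, 248036)))) = Mul(Rational(44146729, 152), Add(-485557, Add(-93143, -248036))) = Mul(Rational(44146729, 152), Add(-485557, -341179)) = Mul(Rational(44146729, 152), -826736) = Rational(-4562211268318, 19)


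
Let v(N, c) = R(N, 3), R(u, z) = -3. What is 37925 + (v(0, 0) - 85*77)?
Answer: 31377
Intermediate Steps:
v(N, c) = -3
37925 + (v(0, 0) - 85*77) = 37925 + (-3 - 85*77) = 37925 + (-3 - 6545) = 37925 - 6548 = 31377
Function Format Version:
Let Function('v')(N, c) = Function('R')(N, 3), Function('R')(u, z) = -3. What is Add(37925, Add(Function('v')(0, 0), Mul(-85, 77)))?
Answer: 31377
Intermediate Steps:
Function('v')(N, c) = -3
Add(37925, Add(Function('v')(0, 0), Mul(-85, 77))) = Add(37925, Add(-3, Mul(-85, 77))) = Add(37925, Add(-3, -6545)) = Add(37925, -6548) = 31377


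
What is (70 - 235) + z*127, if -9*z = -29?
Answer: 2198/9 ≈ 244.22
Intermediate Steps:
z = 29/9 (z = -⅑*(-29) = 29/9 ≈ 3.2222)
(70 - 235) + z*127 = (70 - 235) + (29/9)*127 = -165 + 3683/9 = 2198/9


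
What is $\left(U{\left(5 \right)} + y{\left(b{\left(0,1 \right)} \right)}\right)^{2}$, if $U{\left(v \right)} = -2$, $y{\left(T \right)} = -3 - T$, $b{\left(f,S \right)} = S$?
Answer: $36$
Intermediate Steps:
$\left(U{\left(5 \right)} + y{\left(b{\left(0,1 \right)} \right)}\right)^{2} = \left(-2 - 4\right)^{2} = \left(-6\right)^{2} = 36$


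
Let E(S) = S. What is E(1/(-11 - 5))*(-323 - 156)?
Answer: 479/16 ≈ 29.938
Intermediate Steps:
E(1/(-11 - 5))*(-323 - 156) = (-323 - 156)/(-11 - 5) = -479/(-16) = -1/16*(-479) = 479/16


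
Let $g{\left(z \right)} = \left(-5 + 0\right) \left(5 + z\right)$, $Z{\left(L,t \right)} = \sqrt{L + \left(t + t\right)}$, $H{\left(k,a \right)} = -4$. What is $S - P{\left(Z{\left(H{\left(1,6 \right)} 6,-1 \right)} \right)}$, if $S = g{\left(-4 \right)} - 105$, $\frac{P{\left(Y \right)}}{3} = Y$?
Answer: $-110 - 3 i \sqrt{26} \approx -110.0 - 15.297 i$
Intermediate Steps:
$Z{\left(L,t \right)} = \sqrt{L + 2 t}$
$P{\left(Y \right)} = 3 Y$
$g{\left(z \right)} = -25 - 5 z$ ($g{\left(z \right)} = - 5 \left(5 + z\right) = -25 - 5 z$)
$S = -110$ ($S = \left(-25 - -20\right) - 105 = \left(-25 + 20\right) - 105 = -5 - 105 = -110$)
$S - P{\left(Z{\left(H{\left(1,6 \right)} 6,-1 \right)} \right)} = -110 - 3 \sqrt{\left(-4\right) 6 + 2 \left(-1\right)} = -110 - 3 \sqrt{-24 - 2} = -110 - 3 \sqrt{-26} = -110 - 3 i \sqrt{26}$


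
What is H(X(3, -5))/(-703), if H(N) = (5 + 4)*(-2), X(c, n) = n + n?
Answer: 18/703 ≈ 0.025605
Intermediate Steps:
X(c, n) = 2*n
H(N) = -18 (H(N) = 9*(-2) = -18)
H(X(3, -5))/(-703) = -18/(-703) = -18*(-1/703) = 18/703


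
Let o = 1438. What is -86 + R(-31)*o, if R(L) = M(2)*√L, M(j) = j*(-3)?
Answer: -86 - 8628*I*√31 ≈ -86.0 - 48039.0*I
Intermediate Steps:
M(j) = -3*j
R(L) = -6*√L (R(L) = (-3*2)*√L = -6*√L)
-86 + R(-31)*o = -86 - 6*I*√31*1438 = -86 - 8628*I*√31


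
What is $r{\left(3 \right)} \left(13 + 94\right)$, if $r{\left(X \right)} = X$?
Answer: $321$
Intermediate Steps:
$r{\left(3 \right)} \left(13 + 94\right) = 3 \left(13 + 94\right) = 3 \cdot 107 = 321$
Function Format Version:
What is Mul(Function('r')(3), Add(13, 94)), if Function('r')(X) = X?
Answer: 321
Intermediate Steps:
Mul(Function('r')(3), Add(13, 94)) = Mul(3, Add(13, 94)) = Mul(3, 107) = 321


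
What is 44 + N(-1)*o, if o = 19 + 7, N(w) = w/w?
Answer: 70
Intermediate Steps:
N(w) = 1
o = 26
44 + N(-1)*o = 44 + 1*26 = 44 + 26 = 70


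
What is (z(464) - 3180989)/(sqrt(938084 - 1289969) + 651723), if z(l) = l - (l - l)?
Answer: -690940431525/141581073538 + 1060175*I*sqrt(351885)/141581073538 ≈ -4.8802 + 0.0044419*I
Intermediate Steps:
z(l) = l (z(l) = l - 1*0 = l + 0 = l)
(z(464) - 3180989)/(sqrt(938084 - 1289969) + 651723) = (464 - 3180989)/(sqrt(938084 - 1289969) + 651723) = -3180525/(sqrt(-351885) + 651723) = -3180525/(I*sqrt(351885) + 651723) = -3180525/(651723 + I*sqrt(351885))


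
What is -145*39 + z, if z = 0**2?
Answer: -5655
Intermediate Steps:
z = 0
-145*39 + z = -145*39 + 0 = -5655 + 0 = -5655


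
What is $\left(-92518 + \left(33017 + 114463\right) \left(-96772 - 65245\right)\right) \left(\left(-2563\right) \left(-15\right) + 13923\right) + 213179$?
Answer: $-1251299827404325$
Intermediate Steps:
$\left(-92518 + \left(33017 + 114463\right) \left(-96772 - 65245\right)\right) \left(\left(-2563\right) \left(-15\right) + 13923\right) + 213179 = \left(-92518 + 147480 \left(-162017\right)\right) \left(38445 + 13923\right) + 213179 = \left(-92518 - 23894267160\right) 52368 + 213179 = \left(-23894359678\right) 52368 + 213179 = -1251299827617504 + 213179 = -1251299827404325$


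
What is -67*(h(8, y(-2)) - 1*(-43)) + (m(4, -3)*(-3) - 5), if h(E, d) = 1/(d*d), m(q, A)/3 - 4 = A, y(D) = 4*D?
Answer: -185347/64 ≈ -2896.0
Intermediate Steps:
m(q, A) = 12 + 3*A
h(E, d) = d⁻² (h(E, d) = 1/(d²) = d⁻²)
-67*(h(8, y(-2)) - 1*(-43)) + (m(4, -3)*(-3) - 5) = -67*((4*(-2))⁻² - 1*(-43)) + ((12 + 3*(-3))*(-3) - 5) = -67*((-8)⁻² + 43) + ((12 - 9)*(-3) - 5) = -67*(1/64 + 43) + (3*(-3) - 5) = -67*2753/64 + (-9 - 5) = -184451/64 - 14 = -185347/64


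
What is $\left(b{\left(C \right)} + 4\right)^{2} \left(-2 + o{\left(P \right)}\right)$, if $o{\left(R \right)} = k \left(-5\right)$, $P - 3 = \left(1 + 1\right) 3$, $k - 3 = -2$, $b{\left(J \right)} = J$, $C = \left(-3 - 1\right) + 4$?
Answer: $-112$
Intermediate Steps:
$C = 0$ ($C = -4 + 4 = 0$)
$k = 1$ ($k = 3 - 2 = 1$)
$P = 9$ ($P = 3 + \left(1 + 1\right) 3 = 3 + 2 \cdot 3 = 3 + 6 = 9$)
$o{\left(R \right)} = -5$ ($o{\left(R \right)} = 1 \left(-5\right) = -5$)
$\left(b{\left(C \right)} + 4\right)^{2} \left(-2 + o{\left(P \right)}\right) = \left(0 + 4\right)^{2} \left(-2 - 5\right) = 4^{2} \left(-7\right) = 16 \left(-7\right) = -112$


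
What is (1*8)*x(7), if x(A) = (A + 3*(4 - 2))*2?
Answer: 208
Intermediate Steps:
x(A) = 12 + 2*A (x(A) = (A + 3*2)*2 = (A + 6)*2 = (6 + A)*2 = 12 + 2*A)
(1*8)*x(7) = (1*8)*(12 + 2*7) = 8*(12 + 14) = 8*26 = 208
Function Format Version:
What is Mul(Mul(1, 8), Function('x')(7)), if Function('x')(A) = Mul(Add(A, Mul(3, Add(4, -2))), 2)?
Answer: 208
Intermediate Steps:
Function('x')(A) = Add(12, Mul(2, A)) (Function('x')(A) = Mul(Add(A, Mul(3, 2)), 2) = Mul(Add(A, 6), 2) = Mul(Add(6, A), 2) = Add(12, Mul(2, A)))
Mul(Mul(1, 8), Function('x')(7)) = Mul(Mul(1, 8), Add(12, Mul(2, 7))) = Mul(8, Add(12, 14)) = Mul(8, 26) = 208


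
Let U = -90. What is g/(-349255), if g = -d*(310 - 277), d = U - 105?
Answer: -1287/69851 ≈ -0.018425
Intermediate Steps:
d = -195 (d = -90 - 105 = -195)
g = 6435 (g = -(-195)*(310 - 277) = -(-195)*33 = -1*(-6435) = 6435)
g/(-349255) = 6435/(-349255) = 6435*(-1/349255) = -1287/69851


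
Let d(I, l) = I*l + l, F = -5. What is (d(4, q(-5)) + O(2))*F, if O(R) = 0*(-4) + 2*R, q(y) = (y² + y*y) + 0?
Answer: -1270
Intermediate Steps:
q(y) = 2*y² (q(y) = (y² + y²) + 0 = 2*y² + 0 = 2*y²)
d(I, l) = l + I*l
O(R) = 2*R (O(R) = 0 + 2*R = 2*R)
(d(4, q(-5)) + O(2))*F = ((2*(-5)²)*(1 + 4) + 2*2)*(-5) = ((2*25)*5 + 4)*(-5) = (50*5 + 4)*(-5) = (250 + 4)*(-5) = 254*(-5) = -1270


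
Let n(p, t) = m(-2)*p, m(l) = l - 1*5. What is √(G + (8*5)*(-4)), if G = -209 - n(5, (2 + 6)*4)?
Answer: I*√334 ≈ 18.276*I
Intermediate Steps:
m(l) = -5 + l (m(l) = l - 5 = -5 + l)
n(p, t) = -7*p (n(p, t) = (-5 - 2)*p = -7*p)
G = -174 (G = -209 - (-7)*5 = -209 - 1*(-35) = -209 + 35 = -174)
√(G + (8*5)*(-4)) = √(-174 + (8*5)*(-4)) = √(-174 + 40*(-4)) = √(-174 - 160) = √(-334) = I*√334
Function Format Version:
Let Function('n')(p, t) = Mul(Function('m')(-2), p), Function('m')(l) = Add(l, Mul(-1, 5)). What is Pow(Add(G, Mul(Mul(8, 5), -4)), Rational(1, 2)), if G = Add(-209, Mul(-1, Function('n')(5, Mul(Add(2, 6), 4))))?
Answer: Mul(I, Pow(334, Rational(1, 2))) ≈ Mul(18.276, I)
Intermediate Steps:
Function('m')(l) = Add(-5, l) (Function('m')(l) = Add(l, -5) = Add(-5, l))
Function('n')(p, t) = Mul(-7, p) (Function('n')(p, t) = Mul(Add(-5, -2), p) = Mul(-7, p))
G = -174 (G = Add(-209, Mul(-1, Mul(-7, 5))) = Add(-209, Mul(-1, -35)) = Add(-209, 35) = -174)
Pow(Add(G, Mul(Mul(8, 5), -4)), Rational(1, 2)) = Pow(Add(-174, Mul(Mul(8, 5), -4)), Rational(1, 2)) = Pow(Add(-174, Mul(40, -4)), Rational(1, 2)) = Pow(Add(-174, -160), Rational(1, 2)) = Pow(-334, Rational(1, 2)) = Mul(I, Pow(334, Rational(1, 2)))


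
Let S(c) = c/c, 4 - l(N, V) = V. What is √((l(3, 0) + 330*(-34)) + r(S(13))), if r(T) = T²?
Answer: I*√11215 ≈ 105.9*I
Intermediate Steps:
l(N, V) = 4 - V
S(c) = 1
√((l(3, 0) + 330*(-34)) + r(S(13))) = √(((4 - 1*0) + 330*(-34)) + 1²) = √(((4 + 0) - 11220) + 1) = √((4 - 11220) + 1) = √(-11216 + 1) = √(-11215) = I*√11215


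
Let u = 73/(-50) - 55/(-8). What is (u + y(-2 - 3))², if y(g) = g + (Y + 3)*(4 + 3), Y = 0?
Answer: 18344089/40000 ≈ 458.60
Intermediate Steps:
u = 1083/200 (u = 73*(-1/50) - 55*(-⅛) = -73/50 + 55/8 = 1083/200 ≈ 5.4150)
y(g) = 21 + g (y(g) = g + (0 + 3)*(4 + 3) = g + 3*7 = g + 21 = 21 + g)
(u + y(-2 - 3))² = (1083/200 + (21 + (-2 - 3)))² = (1083/200 + (21 - 5))² = (1083/200 + 16)² = (4283/200)² = 18344089/40000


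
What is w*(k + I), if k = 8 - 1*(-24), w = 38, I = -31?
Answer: 38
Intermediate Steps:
k = 32 (k = 8 + 24 = 32)
w*(k + I) = 38*(32 - 31) = 38*1 = 38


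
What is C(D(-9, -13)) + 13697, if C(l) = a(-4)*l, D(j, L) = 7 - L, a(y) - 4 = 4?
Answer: 13857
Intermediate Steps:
a(y) = 8 (a(y) = 4 + 4 = 8)
C(l) = 8*l
C(D(-9, -13)) + 13697 = 8*(7 - 1*(-13)) + 13697 = 8*(7 + 13) + 13697 = 8*20 + 13697 = 160 + 13697 = 13857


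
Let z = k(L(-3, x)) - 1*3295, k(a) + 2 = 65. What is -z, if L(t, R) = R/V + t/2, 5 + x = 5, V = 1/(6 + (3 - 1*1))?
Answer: 3232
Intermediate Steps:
V = ⅛ (V = 1/(6 + (3 - 1)) = 1/(6 + 2) = 1/8 = ⅛ ≈ 0.12500)
x = 0 (x = -5 + 5 = 0)
L(t, R) = t/2 + 8*R (L(t, R) = R/(⅛) + t/2 = R*8 + t*(½) = 8*R + t/2 = t/2 + 8*R)
k(a) = 63 (k(a) = -2 + 65 = 63)
z = -3232 (z = 63 - 1*3295 = 63 - 3295 = -3232)
-z = -1*(-3232) = 3232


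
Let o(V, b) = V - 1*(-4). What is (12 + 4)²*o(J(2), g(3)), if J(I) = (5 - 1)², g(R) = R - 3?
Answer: 5120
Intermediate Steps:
g(R) = -3 + R
J(I) = 16 (J(I) = 4² = 16)
o(V, b) = 4 + V (o(V, b) = V + 4 = 4 + V)
(12 + 4)²*o(J(2), g(3)) = (12 + 4)²*(4 + 16) = 16²*20 = 256*20 = 5120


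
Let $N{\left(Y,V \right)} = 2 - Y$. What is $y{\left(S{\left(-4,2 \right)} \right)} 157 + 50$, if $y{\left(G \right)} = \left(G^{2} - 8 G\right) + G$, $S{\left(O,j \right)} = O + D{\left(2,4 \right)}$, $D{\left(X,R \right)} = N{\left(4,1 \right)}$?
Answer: $12296$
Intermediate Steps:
$D{\left(X,R \right)} = -2$ ($D{\left(X,R \right)} = 2 - 4 = -2$)
$S{\left(O,j \right)} = -2 + O$ ($S{\left(O,j \right)} = O - 2 = -2 + O$)
$y{\left(G \right)} = G^{2} - 7 G$
$y{\left(S{\left(-4,2 \right)} \right)} 157 + 50 = \left(-2 - 4\right) \left(-7 - 6\right) 157 + 50 = - 6 \left(-7 - 6\right) 157 + 50 = \left(-6\right) \left(-13\right) 157 + 50 = 78 \cdot 157 + 50 = 12246 + 50 = 12296$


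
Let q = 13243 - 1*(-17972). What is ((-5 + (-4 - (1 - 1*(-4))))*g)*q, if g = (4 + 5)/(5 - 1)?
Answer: -1966545/2 ≈ -9.8327e+5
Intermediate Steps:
g = 9/4 ≈ 2.2500
q = 31215 (q = 13243 + 17972 = 31215)
((-5 + (-4 - (1 - 1*(-4))))*g)*q = ((-5 + (-4 - (1 - 1*(-4))))*(9/4))*31215 = ((-5 + (-4 - (1 + 4)))*(9/4))*31215 = ((-5 + (-4 - 1*5))*(9/4))*31215 = ((-5 + (-4 - 5))*(9/4))*31215 = ((-5 - 9)*(9/4))*31215 = -14*9/4*31215 = -63/2*31215 = -1966545/2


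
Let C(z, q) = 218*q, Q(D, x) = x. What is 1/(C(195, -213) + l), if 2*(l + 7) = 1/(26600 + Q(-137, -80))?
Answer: -53040/2463230639 ≈ -2.1533e-5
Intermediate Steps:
l = -371279/53040 (l = -7 + 1/(2*(26600 - 80)) = -7 + (½)/26520 = -7 + (½)*(1/26520) = -7 + 1/53040 = -371279/53040 ≈ -7.0000)
1/(C(195, -213) + l) = 1/(218*(-213) - 371279/53040) = 1/(-46434 - 371279/53040) = 1/(-2463230639/53040) = -53040/2463230639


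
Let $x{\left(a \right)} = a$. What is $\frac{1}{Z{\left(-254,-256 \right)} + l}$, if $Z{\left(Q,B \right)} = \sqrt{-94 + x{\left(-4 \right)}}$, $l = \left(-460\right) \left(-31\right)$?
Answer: $\frac{7130}{101673849} - \frac{7 i \sqrt{2}}{203347698} \approx 7.0126 \cdot 10^{-5} - 4.8683 \cdot 10^{-8} i$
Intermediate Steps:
$l = 14260$
$Z{\left(Q,B \right)} = 7 i \sqrt{2}$ ($Z{\left(Q,B \right)} = \sqrt{-94 - 4} = \sqrt{-98} = 7 i \sqrt{2}$)
$\frac{1}{Z{\left(-254,-256 \right)} + l} = \frac{1}{7 i \sqrt{2} + 14260} = \frac{1}{14260 + 7 i \sqrt{2}}$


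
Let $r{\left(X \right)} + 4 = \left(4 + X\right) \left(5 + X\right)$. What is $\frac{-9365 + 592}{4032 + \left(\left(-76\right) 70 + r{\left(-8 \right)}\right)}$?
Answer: $\frac{8773}{1280} \approx 6.8539$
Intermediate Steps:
$r{\left(X \right)} = -4 + \left(4 + X\right) \left(5 + X\right)$
$\frac{-9365 + 592}{4032 + \left(\left(-76\right) 70 + r{\left(-8 \right)}\right)} = \frac{-9365 + 592}{4032 + \left(\left(-76\right) 70 + \left(16 + \left(-8\right)^{2} + 9 \left(-8\right)\right)\right)} = - \frac{8773}{4032 + \left(-5320 + \left(16 + 64 - 72\right)\right)} = - \frac{8773}{4032 + \left(-5320 + 8\right)} = - \frac{8773}{4032 - 5312} = - \frac{8773}{-1280} = \left(-8773\right) \left(- \frac{1}{1280}\right) = \frac{8773}{1280}$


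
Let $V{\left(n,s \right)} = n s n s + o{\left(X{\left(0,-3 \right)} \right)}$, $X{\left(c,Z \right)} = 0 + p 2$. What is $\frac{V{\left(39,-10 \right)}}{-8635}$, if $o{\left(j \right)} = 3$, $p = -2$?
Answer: $- \frac{152103}{8635} \approx -17.615$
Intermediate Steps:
$X{\left(c,Z \right)} = -4$ ($X{\left(c,Z \right)} = 0 - 4 = -4$)
$V{\left(n,s \right)} = 3 + n^{2} s^{2}$ ($V{\left(n,s \right)} = n s n s + 3 = s n^{2} s + 3 = n^{2} s^{2} + 3 = 3 + n^{2} s^{2}$)
$\frac{V{\left(39,-10 \right)}}{-8635} = \frac{3 + 39^{2} \left(-10\right)^{2}}{-8635} = \left(3 + 1521 \cdot 100\right) \left(- \frac{1}{8635}\right) = \left(3 + 152100\right) \left(- \frac{1}{8635}\right) = 152103 \left(- \frac{1}{8635}\right) = - \frac{152103}{8635}$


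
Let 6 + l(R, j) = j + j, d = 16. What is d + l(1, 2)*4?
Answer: 8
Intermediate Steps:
l(R, j) = -6 + 2*j (l(R, j) = -6 + (j + j) = -6 + 2*j)
d + l(1, 2)*4 = 16 + (-6 + 2*2)*4 = 16 + (-6 + 4)*4 = 16 - 2*4 = 16 - 8 = 8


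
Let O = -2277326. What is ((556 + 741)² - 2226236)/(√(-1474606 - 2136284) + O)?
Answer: 619463415901/2593108660583 + 1632081*I*√401210/5186217321166 ≈ 0.23889 + 0.00019933*I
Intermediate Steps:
((556 + 741)² - 2226236)/(√(-1474606 - 2136284) + O) = ((556 + 741)² - 2226236)/(√(-1474606 - 2136284) - 2277326) = (1297² - 2226236)/(√(-3610890) - 2277326) = (1682209 - 2226236)/(3*I*√401210 - 2277326) = -544027/(-2277326 + 3*I*√401210)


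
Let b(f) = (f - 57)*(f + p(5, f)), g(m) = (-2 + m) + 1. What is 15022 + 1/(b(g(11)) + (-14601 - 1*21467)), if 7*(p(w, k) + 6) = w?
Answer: 3815993587/254027 ≈ 15022.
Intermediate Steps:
p(w, k) = -6 + w/7
g(m) = -1 + m
b(f) = (-57 + f)*(-37/7 + f) (b(f) = (f - 57)*(f + (-6 + (1/7)*5)) = (-57 + f)*(f + (-6 + 5/7)) = (-57 + f)*(f - 37/7) = (-57 + f)*(-37/7 + f))
15022 + 1/(b(g(11)) + (-14601 - 1*21467)) = 15022 + 1/((2109/7 + (-1 + 11)**2 - 436*(-1 + 11)/7) + (-14601 - 1*21467)) = 15022 + 1/((2109/7 + 10**2 - 436/7*10) + (-14601 - 21467)) = 15022 + 1/((2109/7 + 100 - 4360/7) - 36068) = 15022 + 1/(-1551/7 - 36068) = 15022 + 1/(-254027/7) = 15022 - 7/254027 = 3815993587/254027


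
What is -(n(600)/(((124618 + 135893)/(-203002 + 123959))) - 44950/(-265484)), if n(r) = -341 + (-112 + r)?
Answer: 16521687349/371836034 ≈ 44.433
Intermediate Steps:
n(r) = -453 + r
-(n(600)/(((124618 + 135893)/(-203002 + 123959))) - 44950/(-265484)) = -((-453 + 600)/(((124618 + 135893)/(-203002 + 123959))) - 44950/(-265484)) = -(147/((260511/(-79043))) - 44950*(-1/265484)) = -(147/((260511*(-1/79043))) + 725/4282) = -(147/(-260511/79043) + 725/4282) = -(147*(-79043/260511) + 725/4282) = -(-3873107/86837 + 725/4282) = -1*(-16521687349/371836034) = 16521687349/371836034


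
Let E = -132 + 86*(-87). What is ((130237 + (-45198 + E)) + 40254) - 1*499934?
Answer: -382255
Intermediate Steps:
E = -7614 (E = -132 - 7482 = -7614)
((130237 + (-45198 + E)) + 40254) - 1*499934 = ((130237 + (-45198 - 7614)) + 40254) - 1*499934 = ((130237 - 52812) + 40254) - 499934 = (77425 + 40254) - 499934 = 117679 - 499934 = -382255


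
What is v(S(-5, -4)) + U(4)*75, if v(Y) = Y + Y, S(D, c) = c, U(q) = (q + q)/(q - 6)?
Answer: -308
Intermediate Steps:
U(q) = 2*q/(-6 + q) (U(q) = (2*q)/(-6 + q) = 2*q/(-6 + q))
v(Y) = 2*Y
v(S(-5, -4)) + U(4)*75 = 2*(-4) + (2*4/(-6 + 4))*75 = -8 + (2*4/(-2))*75 = -8 + (2*4*(-½))*75 = -8 - 4*75 = -8 - 300 = -308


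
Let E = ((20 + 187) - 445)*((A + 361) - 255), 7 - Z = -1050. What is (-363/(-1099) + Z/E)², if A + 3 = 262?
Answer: 18825888332161/186011137188100 ≈ 0.10121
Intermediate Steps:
A = 259 (A = -3 + 262 = 259)
Z = 1057 (Z = 7 - 1*(-1050) = 7 + 1050 = 1057)
E = -86870 (E = ((20 + 187) - 445)*((259 + 361) - 255) = (207 - 445)*(620 - 255) = -238*365 = -86870)
(-363/(-1099) + Z/E)² = (-363/(-1099) + 1057/(-86870))² = (-363*(-1/1099) + 1057*(-1/86870))² = (363/1099 - 151/12410)² = (4338881/13638590)² = 18825888332161/186011137188100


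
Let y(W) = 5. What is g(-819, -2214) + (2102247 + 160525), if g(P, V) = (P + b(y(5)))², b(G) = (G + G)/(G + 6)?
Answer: 354777413/121 ≈ 2.9320e+6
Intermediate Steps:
b(G) = 2*G/(6 + G) (b(G) = (2*G)/(6 + G) = 2*G/(6 + G))
g(P, V) = (10/11 + P)² (g(P, V) = (P + 2*5/(6 + 5))² = (P + 2*5/11)² = (P + 2*5*(1/11))² = (P + 10/11)² = (10/11 + P)²)
g(-819, -2214) + (2102247 + 160525) = (10 + 11*(-819))²/121 + (2102247 + 160525) = (10 - 9009)²/121 + 2262772 = (1/121)*(-8999)² + 2262772 = (1/121)*80982001 + 2262772 = 80982001/121 + 2262772 = 354777413/121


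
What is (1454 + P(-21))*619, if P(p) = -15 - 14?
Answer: 882075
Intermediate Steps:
P(p) = -29
(1454 + P(-21))*619 = (1454 - 29)*619 = 1425*619 = 882075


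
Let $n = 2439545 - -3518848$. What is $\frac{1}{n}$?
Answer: $\frac{1}{5958393} \approx 1.6783 \cdot 10^{-7}$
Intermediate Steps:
$n = 5958393$ ($n = 2439545 + 3518848 = 5958393$)
$\frac{1}{n} = \frac{1}{5958393}$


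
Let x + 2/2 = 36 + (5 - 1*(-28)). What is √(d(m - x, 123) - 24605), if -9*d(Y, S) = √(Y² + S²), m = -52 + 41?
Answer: √(-221445 - √21370)/3 ≈ 156.91*I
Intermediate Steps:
m = -11
x = 68 (x = -1 + (36 + (5 - 1*(-28))) = -1 + (36 + (5 + 28)) = -1 + (36 + 33) = -1 + 69 = 68)
d(Y, S) = -√(S² + Y²)/9 (d(Y, S) = -√(Y² + S²)/9 = -√(S² + Y²)/9)
√(d(m - x, 123) - 24605) = √(-√(123² + (-11 - 1*68)²)/9 - 24605) = √(-√(15129 + (-11 - 68)²)/9 - 24605) = √(-√(15129 + (-79)²)/9 - 24605) = √(-√(15129 + 6241)/9 - 24605) = √(-√21370/9 - 24605) = √(-24605 - √21370/9)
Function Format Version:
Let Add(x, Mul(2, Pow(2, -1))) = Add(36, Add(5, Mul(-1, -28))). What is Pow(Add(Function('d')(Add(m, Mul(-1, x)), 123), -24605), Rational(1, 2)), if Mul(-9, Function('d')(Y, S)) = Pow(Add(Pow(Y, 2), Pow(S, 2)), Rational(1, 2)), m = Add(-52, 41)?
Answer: Mul(Rational(1, 3), Pow(Add(-221445, Mul(-1, Pow(21370, Rational(1, 2)))), Rational(1, 2))) ≈ Mul(156.91, I)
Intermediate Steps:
m = -11
x = 68 (x = Add(-1, Add(36, Add(5, Mul(-1, -28)))) = Add(-1, Add(36, Add(5, 28))) = Add(-1, Add(36, 33)) = Add(-1, 69) = 68)
Function('d')(Y, S) = Mul(Rational(-1, 9), Pow(Add(Pow(S, 2), Pow(Y, 2)), Rational(1, 2))) (Function('d')(Y, S) = Mul(Rational(-1, 9), Pow(Add(Pow(Y, 2), Pow(S, 2)), Rational(1, 2))) = Mul(Rational(-1, 9), Pow(Add(Pow(S, 2), Pow(Y, 2)), Rational(1, 2))))
Pow(Add(Function('d')(Add(m, Mul(-1, x)), 123), -24605), Rational(1, 2)) = Pow(Add(Mul(Rational(-1, 9), Pow(Add(Pow(123, 2), Pow(Add(-11, Mul(-1, 68)), 2)), Rational(1, 2))), -24605), Rational(1, 2)) = Pow(Add(Mul(Rational(-1, 9), Pow(Add(15129, Pow(Add(-11, -68), 2)), Rational(1, 2))), -24605), Rational(1, 2)) = Pow(Add(Mul(Rational(-1, 9), Pow(Add(15129, Pow(-79, 2)), Rational(1, 2))), -24605), Rational(1, 2)) = Pow(Add(Mul(Rational(-1, 9), Pow(Add(15129, 6241), Rational(1, 2))), -24605), Rational(1, 2)) = Pow(Add(Mul(Rational(-1, 9), Pow(21370, Rational(1, 2))), -24605), Rational(1, 2)) = Pow(Add(-24605, Mul(Rational(-1, 9), Pow(21370, Rational(1, 2)))), Rational(1, 2))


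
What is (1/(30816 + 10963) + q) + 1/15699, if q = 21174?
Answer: 13887783601132/655888521 ≈ 21174.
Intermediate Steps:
(1/(30816 + 10963) + q) + 1/15699 = (1/(30816 + 10963) + 21174) + 1/15699 = (1/41779 + 21174) + 1/15699 = 884628547/41779 + 1/15699 = 13887783601132/655888521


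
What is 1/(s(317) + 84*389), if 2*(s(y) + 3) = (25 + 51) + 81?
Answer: 2/65503 ≈ 3.0533e-5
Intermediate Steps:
s(y) = 151/2 (s(y) = -3 + ((25 + 51) + 81)/2 = -3 + (76 + 81)/2 = -3 + (½)*157 = -3 + 157/2 = 151/2)
1/(s(317) + 84*389) = 1/(151/2 + 84*389) = 1/(151/2 + 32676) = 1/(65503/2) = 2/65503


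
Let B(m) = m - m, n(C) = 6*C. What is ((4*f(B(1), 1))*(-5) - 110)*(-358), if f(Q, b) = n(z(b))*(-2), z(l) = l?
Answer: -46540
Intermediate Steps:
B(m) = 0
f(Q, b) = -12*b (f(Q, b) = (6*b)*(-2) = -12*b)
((4*f(B(1), 1))*(-5) - 110)*(-358) = ((4*(-12*1))*(-5) - 110)*(-358) = ((4*(-12))*(-5) - 110)*(-358) = (-48*(-5) - 110)*(-358) = (240 - 110)*(-358) = 130*(-358) = -46540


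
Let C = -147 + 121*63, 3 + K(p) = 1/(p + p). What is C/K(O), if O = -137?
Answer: -2048424/823 ≈ -2489.0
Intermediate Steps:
K(p) = -3 + 1/(2*p) (K(p) = -3 + 1/(p + p) = -3 + 1/(2*p))
C = 7476 (C = -147 + 7623 = 7476)
C/K(O) = 7476/(-3 + (½)/(-137)) = 7476/(-3 + (½)*(-1/137)) = 7476/(-3 - 1/274) = 7476/(-823/274) = 7476*(-274/823) = -2048424/823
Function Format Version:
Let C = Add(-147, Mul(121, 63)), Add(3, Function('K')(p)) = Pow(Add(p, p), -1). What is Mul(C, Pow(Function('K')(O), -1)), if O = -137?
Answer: Rational(-2048424, 823) ≈ -2489.0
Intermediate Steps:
Function('K')(p) = Add(-3, Mul(Rational(1, 2), Pow(p, -1))) (Function('K')(p) = Add(-3, Pow(Add(p, p), -1)) = Add(-3, Pow(Mul(2, p), -1)) = Add(-3, Mul(Rational(1, 2), Pow(p, -1))))
C = 7476 (C = Add(-147, 7623) = 7476)
Mul(C, Pow(Function('K')(O), -1)) = Mul(7476, Pow(Add(-3, Mul(Rational(1, 2), Pow(-137, -1))), -1)) = Mul(7476, Pow(Add(-3, Mul(Rational(1, 2), Rational(-1, 137))), -1)) = Mul(7476, Pow(Add(-3, Rational(-1, 274)), -1)) = Mul(7476, Pow(Rational(-823, 274), -1)) = Mul(7476, Rational(-274, 823)) = Rational(-2048424, 823)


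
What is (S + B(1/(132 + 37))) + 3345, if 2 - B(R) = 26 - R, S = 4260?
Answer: 1281190/169 ≈ 7581.0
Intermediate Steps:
B(R) = -24 + R (B(R) = 2 - (26 - R) = 2 + (-26 + R) = -24 + R)
(S + B(1/(132 + 37))) + 3345 = (4260 + (-24 + 1/(132 + 37))) + 3345 = (4260 + (-24 + 1/169)) + 3345 = (4260 - 4055/169) + 3345 = 715885/169 + 3345 = 1281190/169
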